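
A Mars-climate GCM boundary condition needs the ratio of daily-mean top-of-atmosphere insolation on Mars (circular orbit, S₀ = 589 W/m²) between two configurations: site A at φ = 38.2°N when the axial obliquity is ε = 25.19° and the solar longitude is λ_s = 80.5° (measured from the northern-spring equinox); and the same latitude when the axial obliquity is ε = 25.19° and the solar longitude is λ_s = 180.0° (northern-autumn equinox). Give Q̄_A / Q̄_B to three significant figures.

Q̄_A / Q̄_B ≈ 1.49

— Configuration A (φ=+38.2°):
Solar declination: sin δ = sin ε · sin λ_s = sin 25.19° × sin 80.5° = 0.41978, so δ = +24.821°.
cos H₀ = −tan(+38.2°) tan(+24.821°) = -0.3640, H₀ = 1.9433 rad.
Bracket: H₀ sin φ sin δ + cos φ cos δ sin H₀ = 1.9433×0.61841×0.41978 + 0.78586×0.90762×0.93142 = 0.504473 + 0.664347 = 1.168820.
Q̄ = (S₀/π) × [bracket] = (589/π) × 1.168820 = 219.14 W/m².
— Configuration B (φ=+38.2°):
Solar declination: sin δ = sin ε · sin λ_s = sin 25.19° × sin 180.0° = 0.00000, so δ = +0.000°.
cos H₀ = −tan(+38.2°) tan(+0.000°) = -0.0000, H₀ = 1.5708 rad.
Bracket: H₀ sin φ sin δ + cos φ cos δ sin H₀ = 1.5708×0.61841×0.00000 + 0.78586×1.00000×1.00000 = 0.000000 + 0.785860 = 0.785860.
Q̄ = (S₀/π) × [bracket] = (589/π) × 0.785860 = 147.34 W/m².
Ratio Q̄_A / Q̄_B = 219.14 / 147.34 = 1.487.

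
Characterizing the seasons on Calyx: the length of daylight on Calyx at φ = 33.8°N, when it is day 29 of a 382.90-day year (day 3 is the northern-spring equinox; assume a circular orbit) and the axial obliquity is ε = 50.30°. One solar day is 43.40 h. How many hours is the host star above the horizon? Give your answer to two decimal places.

Solar longitude: λ_s = 360° × (29 − 3)/382.90 = 24.445°.
sin δ = sin 50.30° × sin 24.445° = 0.31839, so δ = +18.566°.
cos H₀ = −tan φ · tan δ = −tan(+33.8°) × tan(+18.566°) = -0.2248, so H₀ = 1.7976 rad = 102.99°.
Daylight = 2H₀/(2π) × 43.40 h = (1.7976/π) × 43.40 = 24.83 h.

24.83 h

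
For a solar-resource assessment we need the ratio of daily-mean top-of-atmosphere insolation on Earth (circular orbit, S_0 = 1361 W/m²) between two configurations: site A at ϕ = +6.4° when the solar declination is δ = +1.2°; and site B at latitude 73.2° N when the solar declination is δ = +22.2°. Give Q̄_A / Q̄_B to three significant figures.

— Configuration A (ϕ=+6.4°):
cos h₀ = −tan(+6.4°) tan(+1.200°) = -0.0023, h₀ = 1.5731 rad.
Bracket: h₀ sin ϕ sin δ + cos ϕ cos δ sin h₀ = 1.5731×0.11147×0.02094 + 0.99377×0.99978×1.00000 = 0.003672 + 0.993551 = 0.997223.
Q̄ = (S_0/π) × [bracket] = (1361/π) × 0.997223 = 432.02 W/m².
— Configuration B (ϕ=+73.2°):
cos h₀ = −tan(+73.2°) tan(+22.200°) = -1.3517 ≤ −1 ⇒ polar day, h₀ = π.
Bracket: h₀ sin ϕ sin δ + cos ϕ cos δ sin h₀ = 3.1416×0.95732×0.37784 + 0.28903×0.92587×0.00000 = 1.136360 + 0.000000 = 1.136360.
Q̄ = (S_0/π) × [bracket] = (1361/π) × 1.136360 = 492.29 W/m².
Ratio Q̄_A / Q̄_B = 432.02 / 492.29 = 0.8776.

Q̄_A / Q̄_B ≈ 0.878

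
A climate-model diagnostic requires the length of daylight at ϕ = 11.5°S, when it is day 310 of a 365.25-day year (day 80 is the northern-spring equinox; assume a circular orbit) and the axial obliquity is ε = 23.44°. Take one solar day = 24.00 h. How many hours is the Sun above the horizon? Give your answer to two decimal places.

12.47 h

Solar longitude: L_s = 360° × (310 − 80)/365.25 = 226.694°.
sin δ = sin 23.44° × sin 226.694° = -0.28947, so δ = -16.826°.
cos h₀ = −tan ϕ · tan δ = −tan(-11.5°) × tan(-16.826°) = -0.0615, so h₀ = 1.6324 rad = 93.53°.
Daylight = 2h₀/(2π) × 24.00 h = (1.6324/π) × 24.00 = 12.47 h.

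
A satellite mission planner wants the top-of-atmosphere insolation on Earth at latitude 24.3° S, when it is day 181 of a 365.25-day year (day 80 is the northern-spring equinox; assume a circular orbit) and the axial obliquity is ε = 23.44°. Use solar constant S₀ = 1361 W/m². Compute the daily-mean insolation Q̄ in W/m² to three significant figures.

Q̄ ≈ 260 W/m²

Solar longitude: λ_s = 360° × (181 − 80)/365.25 = 99.548°.
sin δ = sin 23.44° × sin 99.548° = 0.39228, so δ = +23.096°.
cos H₀ = −tan(-24.3°) tan(+23.096°) = 0.1926, H₀ = 1.3770 rad.
Bracket: H₀ sin φ sin δ + cos φ cos δ sin H₀ = 1.3770×-0.41151×0.39228 + 0.91140×0.91985×0.98129 = -0.222285 + 0.822666 = 0.600381.
Q̄ = (S₀/π) × [bracket] = (1361/π) × 0.600381 = 260.1 W/m².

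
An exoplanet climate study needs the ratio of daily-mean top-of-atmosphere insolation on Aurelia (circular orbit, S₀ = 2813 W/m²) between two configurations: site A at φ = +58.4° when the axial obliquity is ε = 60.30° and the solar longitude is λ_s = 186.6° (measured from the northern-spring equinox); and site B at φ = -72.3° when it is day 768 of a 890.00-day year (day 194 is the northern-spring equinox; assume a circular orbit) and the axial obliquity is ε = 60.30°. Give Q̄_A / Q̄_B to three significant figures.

Q̄_A / Q̄_B ≈ 0.192

— Configuration A (φ=+58.4°):
Solar declination: sin δ = sin ε · sin λ_s = sin 60.30° × sin 186.6° = -0.09984, so δ = -5.730°.
cos H₀ = −tan(+58.4°) tan(-5.730°) = 0.1631, H₀ = 1.4070 rad.
Bracket: H₀ sin φ sin δ + cos φ cos δ sin H₀ = 1.4070×0.85173×-0.09984 + 0.52399×0.99500×0.98661 = -0.119647 + 0.514389 = 0.394742.
Q̄ = (S₀/π) × [bracket] = (2813/π) × 0.394742 = 353.45 W/m².
— Configuration B (φ=-72.3°):
Solar longitude: λ_s = 360° × (768 − 194)/890.00 = 232.180°.
sin δ = sin 60.30° × sin 232.180° = -0.68617, so δ = -43.327°.
cos H₀ = −tan(-72.3°) tan(-43.327°) = -2.9556 ≤ −1 ⇒ polar day, H₀ = π.
Bracket: H₀ sin φ sin δ + cos φ cos δ sin H₀ = 3.1416×-0.95266×-0.68617 + 0.30403×0.72745×0.00000 = 2.053622 + 0.000000 = 2.053622.
Q̄ = (S₀/π) × [bracket] = (2813/π) × 2.053622 = 1838.8 W/m².
Ratio Q̄_A / Q̄_B = 353.45 / 1838.8 = 0.1922.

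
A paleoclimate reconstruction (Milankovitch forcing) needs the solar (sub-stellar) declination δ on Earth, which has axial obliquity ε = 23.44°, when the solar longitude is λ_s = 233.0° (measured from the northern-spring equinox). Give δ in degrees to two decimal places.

sin δ = sin ε · sin λ_s = sin 23.44° × sin 233.0° = -0.317688.
δ = arcsin(-0.317688) = -18.52°.

δ = -18.52°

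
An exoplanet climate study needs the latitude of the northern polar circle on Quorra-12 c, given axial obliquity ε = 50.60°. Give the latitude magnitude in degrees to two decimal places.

The polar circle is the lowest latitude that experiences at least one full rotation of continuous daylight at the northern-summer solstice; it lies at |ϕ| = 90° − ε = 90° − 50.60° = 39.40°.

39.40°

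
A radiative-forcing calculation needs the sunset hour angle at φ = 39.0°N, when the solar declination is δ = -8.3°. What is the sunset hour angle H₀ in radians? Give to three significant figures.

cos H₀ = −tan φ · tan δ = −tan(+39.0°) × tan(-8.300°) = 0.1181, so H₀ = 1.4524 rad = 83.22°.

H₀ = 1.45 rad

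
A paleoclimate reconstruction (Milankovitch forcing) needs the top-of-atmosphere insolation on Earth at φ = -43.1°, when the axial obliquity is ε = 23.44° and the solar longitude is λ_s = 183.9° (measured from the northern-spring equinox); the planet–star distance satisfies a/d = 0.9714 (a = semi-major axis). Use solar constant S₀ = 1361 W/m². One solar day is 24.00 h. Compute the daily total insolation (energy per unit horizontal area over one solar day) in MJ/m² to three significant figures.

26.8 MJ/m²

Solar declination: sin δ = sin ε · sin λ_s = sin 23.44° × sin 183.9° = -0.02706, so δ = -1.550°.
cos H₀ = −tan(-43.1°) tan(-1.550°) = -0.0253, H₀ = 1.5961 rad.
Bracket: H₀ sin φ sin δ + cos φ cos δ sin H₀ = 1.5961×-0.68327×-0.02706 + 0.73016×0.99963×0.99968 = 0.029511 + 0.729656 = 0.759167.
Inverse-square distance factor (a/d)² = 0.9714² = 0.943618.
Q̄ = (S₀/π) × 0.943618 × [bracket] = (1361/π) × 0.943618 × 0.759167 = 310.34 W/m².
Daily total = Q̄ × 24.00 h × 3600 s/h = 310.34 × 24.00 × 3600 / 10⁶ = 26.81 MJ/m².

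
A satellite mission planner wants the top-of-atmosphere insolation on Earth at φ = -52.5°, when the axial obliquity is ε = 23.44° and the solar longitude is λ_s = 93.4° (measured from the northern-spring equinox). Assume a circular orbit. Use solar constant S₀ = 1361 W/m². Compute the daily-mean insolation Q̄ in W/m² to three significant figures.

Q̄ ≈ 67.3 W/m²

Solar declination: sin δ = sin ε · sin λ_s = sin 23.44° × sin 93.4° = 0.39709, so δ = +23.396°.
cos H₀ = −tan(-52.5°) tan(+23.396°) = 0.5639, H₀ = 0.9717 rad.
Bracket: H₀ sin φ sin δ + cos φ cos δ sin H₀ = 0.9717×-0.79335×0.39709 + 0.60876×0.91778×0.82587 = -0.306116 + 0.461420 = 0.155304.
Q̄ = (S₀/π) × [bracket] = (1361/π) × 0.155304 = 67.28 W/m².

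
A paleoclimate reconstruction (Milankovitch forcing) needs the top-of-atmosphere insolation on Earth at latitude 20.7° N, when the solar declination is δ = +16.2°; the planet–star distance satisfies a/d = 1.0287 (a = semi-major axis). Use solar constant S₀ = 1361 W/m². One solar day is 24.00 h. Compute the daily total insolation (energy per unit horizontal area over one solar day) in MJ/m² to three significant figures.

cos H₀ = −tan(+20.7°) tan(+16.200°) = -0.1098, H₀ = 1.6808 rad.
Bracket: H₀ sin φ sin δ + cos φ cos δ sin H₀ = 1.6808×0.35347×0.27899 + 0.93544×0.96029×0.99396 = 0.165751 + 0.892868 = 1.058619.
Inverse-square distance factor (a/d)² = 1.0287² = 1.058224.
Q̄ = (S₀/π) × 1.058224 × [bracket] = (1361/π) × 1.058224 × 1.058619 = 485.32 W/m².
Daily total = Q̄ × 24.00 h × 3600 s/h = 485.32 × 24.00 × 3600 / 10⁶ = 41.93 MJ/m².

41.9 MJ/m²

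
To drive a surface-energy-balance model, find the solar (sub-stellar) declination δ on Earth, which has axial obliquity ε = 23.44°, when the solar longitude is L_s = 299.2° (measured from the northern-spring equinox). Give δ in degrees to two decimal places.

δ = -20.32°

sin δ = sin ε · sin L_s = sin 23.44° × sin 299.2° = -0.347238.
δ = arcsin(-0.347238) = -20.32°.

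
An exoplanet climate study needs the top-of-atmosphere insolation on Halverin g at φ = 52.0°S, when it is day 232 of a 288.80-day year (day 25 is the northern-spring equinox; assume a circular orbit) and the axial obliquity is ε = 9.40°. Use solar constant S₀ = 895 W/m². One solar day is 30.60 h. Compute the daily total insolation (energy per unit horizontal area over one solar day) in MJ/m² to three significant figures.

25.7 MJ/m²

Solar longitude: λ_s = 360° × (232 − 25)/288.80 = 258.033°.
sin δ = sin 9.40° × sin 258.033° = -0.15978, so δ = -9.194°.
cos H₀ = −tan(-52.0°) tan(-9.194°) = -0.2072, H₀ = 1.7795 rad.
Bracket: H₀ sin φ sin δ + cos φ cos δ sin H₀ = 1.7795×-0.78801×-0.15978 + 0.61566×0.98715×0.97831 = 0.224054 + 0.594567 = 0.818621.
Q̄ = (S₀/π) × [bracket] = (895/π) × 0.818621 = 233.21 W/m².
Daily total = Q̄ × 30.60 h × 3600 s/h = 233.21 × 30.60 × 3600 / 10⁶ = 25.69 MJ/m².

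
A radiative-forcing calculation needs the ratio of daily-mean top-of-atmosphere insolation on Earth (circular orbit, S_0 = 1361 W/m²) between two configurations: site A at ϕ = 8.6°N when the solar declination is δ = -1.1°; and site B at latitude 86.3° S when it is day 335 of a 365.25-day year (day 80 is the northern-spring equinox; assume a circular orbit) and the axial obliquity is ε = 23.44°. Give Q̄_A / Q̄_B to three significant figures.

Q̄_A / Q̄_B ≈ 0.833

— Configuration A (ϕ=+8.6°):
cos h₀ = −tan(+8.6°) tan(-1.100°) = 0.0029, h₀ = 1.5679 rad.
Bracket: h₀ sin ϕ sin δ + cos ϕ cos δ sin h₀ = 1.5679×0.14954×-0.01920 + 0.98876×0.99982×1.00000 = -0.004502 + 0.988582 = 0.984080.
Q̄ = (S_0/π) × [bracket] = (1361/π) × 0.984080 = 426.32 W/m².
— Configuration B (ϕ=-86.3°):
Solar longitude: L_s = 360° × (335 − 80)/365.25 = 251.335°.
sin δ = sin 23.44° × sin 251.335° = -0.37687, so δ = -22.140°.
cos h₀ = −tan(-86.3°) tan(-22.140°) = -6.2917 ≤ −1 ⇒ polar day, h₀ = π.
Bracket: h₀ sin ϕ sin δ + cos ϕ cos δ sin h₀ = 3.1416×-0.99792×-0.37687 + 0.06453×0.92627×0.00000 = 1.181512 + 0.000000 = 1.181512.
Q̄ = (S_0/π) × [bracket] = (1361/π) × 1.181512 = 511.85 W/m².
Ratio Q̄_A / Q̄_B = 426.32 / 511.85 = 0.8329.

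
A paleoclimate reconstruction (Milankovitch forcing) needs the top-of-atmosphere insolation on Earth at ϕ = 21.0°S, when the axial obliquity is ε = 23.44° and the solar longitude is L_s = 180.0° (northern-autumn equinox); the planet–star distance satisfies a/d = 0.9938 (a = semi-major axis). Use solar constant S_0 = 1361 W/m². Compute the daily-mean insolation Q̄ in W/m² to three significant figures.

Q̄ ≈ 399 W/m²

Solar declination: sin δ = sin ε · sin L_s = sin 23.44° × sin 180.0° = 0.00000, so δ = +0.000°.
cos h₀ = −tan(-21.0°) tan(+0.000°) = 0.0000, h₀ = 1.5708 rad.
Bracket: h₀ sin ϕ sin δ + cos ϕ cos δ sin h₀ = 1.5708×-0.35837×0.00000 + 0.93358×1.00000×1.00000 = -0.000000 + 0.933580 = 0.933580.
Inverse-square distance factor (a/d)² = 0.9938² = 0.987638.
Q̄ = (S_0/π) × 0.987638 × [bracket] = (1361/π) × 0.987638 × 0.933580 = 399.4 W/m².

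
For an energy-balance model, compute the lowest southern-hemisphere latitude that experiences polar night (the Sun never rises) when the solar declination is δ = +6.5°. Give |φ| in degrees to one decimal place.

|φ| = 83.5°

Polar night requires cos H₀ = −tan φ tan δ ≥ 1, i.e. tan φ tan δ ≤ −1.
The boundary is |tan φ| · |tan δ| = 1, so |φ| = 90° − |δ| = 90° − 6.5° = 83.5° in the southern hemisphere.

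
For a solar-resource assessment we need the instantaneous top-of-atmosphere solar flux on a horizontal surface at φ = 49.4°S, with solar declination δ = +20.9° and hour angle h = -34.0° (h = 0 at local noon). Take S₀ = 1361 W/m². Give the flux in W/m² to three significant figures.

317 W/m²

cos θ_z = sin φ sin δ + cos φ cos δ cos h = -0.270861 + 0.504019 = 0.233158.
Flux = S₀ · cos θ_z = 1361 × 0.233158 = 317.3 W/m².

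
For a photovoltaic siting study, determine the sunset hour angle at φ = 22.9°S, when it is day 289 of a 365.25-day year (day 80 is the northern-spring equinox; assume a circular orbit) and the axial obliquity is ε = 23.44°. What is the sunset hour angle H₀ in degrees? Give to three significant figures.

Solar longitude: λ_s = 360° × (289 − 80)/365.25 = 205.996°.
sin δ = sin 23.44° × sin 205.996° = -0.17435, so δ = -10.041°.
cos H₀ = −tan φ · tan δ = −tan(-22.9°) × tan(-10.041°) = -0.0748, so H₀ = 1.6457 rad = 94.29°.

H₀ = 94.3°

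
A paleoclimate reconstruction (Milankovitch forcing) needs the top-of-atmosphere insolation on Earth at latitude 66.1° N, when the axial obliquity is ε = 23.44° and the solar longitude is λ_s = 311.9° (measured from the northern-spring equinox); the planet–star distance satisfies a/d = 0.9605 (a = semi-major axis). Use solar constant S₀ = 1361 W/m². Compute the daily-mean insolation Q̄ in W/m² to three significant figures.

Q̄ ≈ 24.4 W/m²

Solar declination: sin δ = sin ε · sin λ_s = sin 23.44° × sin 311.9° = -0.29608, so δ = -17.222°.
cos H₀ = −tan(+66.1°) tan(-17.222°) = 0.6995, H₀ = 0.7961 rad.
Bracket: H₀ sin φ sin δ + cos φ cos δ sin H₀ = 0.7961×0.91425×-0.29608 + 0.40514×0.95516×0.71463 = -0.215497 + 0.276543 = 0.061046.
Inverse-square distance factor (a/d)² = 0.9605² = 0.922560.
Q̄ = (S₀/π) × 0.922560 × [bracket] = (1361/π) × 0.922560 × 0.061046 = 24.40 W/m².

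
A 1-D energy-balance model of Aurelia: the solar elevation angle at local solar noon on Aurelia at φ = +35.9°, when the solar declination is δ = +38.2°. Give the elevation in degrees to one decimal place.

At local noon the hour angle is zero, so the zenith angle equals |φ − δ| = |+35.9° − (+38.200°)| = 2.300°.
Elevation = 90° − 2.300° = 87.7°.

87.7°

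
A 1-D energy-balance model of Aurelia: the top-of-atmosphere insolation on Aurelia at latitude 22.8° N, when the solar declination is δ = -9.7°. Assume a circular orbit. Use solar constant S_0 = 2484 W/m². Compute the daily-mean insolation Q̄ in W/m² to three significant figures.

cos h₀ = −tan(+22.8°) tan(-9.700°) = 0.0719, h₀ = 1.4989 rad.
Bracket: h₀ sin ϕ sin δ + cos ϕ cos δ sin h₀ = 1.4989×0.38752×-0.16849 + 0.92186×0.98570×0.99742 = -0.097868 + 0.906333 = 0.808465.
Q̄ = (S_0/π) × [bracket] = (2484/π) × 0.808465 = 639.2 W/m².

Q̄ ≈ 639 W/m²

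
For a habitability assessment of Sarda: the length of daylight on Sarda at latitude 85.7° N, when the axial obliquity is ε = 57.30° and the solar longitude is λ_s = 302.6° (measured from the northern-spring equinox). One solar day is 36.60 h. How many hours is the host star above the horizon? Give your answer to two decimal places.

0.00 h

Solar declination: sin δ = sin ε · sin λ_s = sin 57.30° × sin 302.6° = -0.70893, so δ = -45.148°.
cos H₀ = −tan φ · tan δ = 13.3685 ≥ 1, so the host star never rises (polar night) and H₀ = 0.
Daylight = 2H₀/(2π) × 36.60 h = (0.0000/π) × 36.60 = 0.00 h.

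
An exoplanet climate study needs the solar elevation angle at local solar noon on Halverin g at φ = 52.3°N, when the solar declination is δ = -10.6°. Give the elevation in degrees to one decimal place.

27.1°

At local noon the hour angle is zero, so the zenith angle equals |φ − δ| = |+52.3° − (-10.600°)| = 62.900°.
Elevation = 90° − 62.900° = 27.1°.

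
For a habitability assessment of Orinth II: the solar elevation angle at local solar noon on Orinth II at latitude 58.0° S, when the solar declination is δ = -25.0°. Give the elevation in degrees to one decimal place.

57.0°

At local noon the hour angle is zero, so the zenith angle equals |φ − δ| = |-58.0° − (-25.000°)| = 33.000°.
Elevation = 90° − 33.000° = 57.0°.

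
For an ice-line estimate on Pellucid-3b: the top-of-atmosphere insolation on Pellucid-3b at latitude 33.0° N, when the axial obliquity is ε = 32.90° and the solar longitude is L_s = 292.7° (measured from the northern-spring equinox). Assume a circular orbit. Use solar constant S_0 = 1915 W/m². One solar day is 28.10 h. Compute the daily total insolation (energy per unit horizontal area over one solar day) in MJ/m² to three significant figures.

21.5 MJ/m²

Solar declination: sin δ = sin ε · sin L_s = sin 32.90° × sin 292.7° = -0.50110, so δ = -30.073°.
cos h₀ = −tan(+33.0°) tan(-30.073°) = 0.3760, h₀ = 1.1853 rad.
Bracket: h₀ sin ϕ sin δ + cos ϕ cos δ sin h₀ = 1.1853×0.54464×-0.50110 + 0.83867×0.86539×0.92661 = -0.323491 + 0.672512 = 0.349021.
Q̄ = (S_0/π) × [bracket] = (1915/π) × 0.349021 = 212.75 W/m².
Daily total = Q̄ × 28.10 h × 3600 s/h = 212.75 × 28.10 × 3600 / 10⁶ = 21.52 MJ/m².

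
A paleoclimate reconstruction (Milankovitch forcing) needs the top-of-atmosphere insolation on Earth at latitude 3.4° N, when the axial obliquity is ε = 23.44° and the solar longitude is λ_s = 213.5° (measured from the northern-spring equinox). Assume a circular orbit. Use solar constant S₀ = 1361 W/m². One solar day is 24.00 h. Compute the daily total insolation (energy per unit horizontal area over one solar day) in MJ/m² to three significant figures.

35.7 MJ/m²

Solar declination: sin δ = sin ε · sin λ_s = sin 23.44° × sin 213.5° = -0.21955, so δ = -12.683°.
cos H₀ = −tan(+3.4°) tan(-12.683°) = 0.0134, H₀ = 1.5574 rad.
Bracket: H₀ sin φ sin δ + cos φ cos δ sin H₀ = 1.5574×0.05931×-0.21955 + 0.99824×0.97560×0.99991 = -0.020280 + 0.973795 = 0.953515.
Q̄ = (S₀/π) × [bracket] = (1361/π) × 0.953515 = 413.08 W/m².
Daily total = Q̄ × 24.00 h × 3600 s/h = 413.08 × 24.00 × 3600 / 10⁶ = 35.69 MJ/m².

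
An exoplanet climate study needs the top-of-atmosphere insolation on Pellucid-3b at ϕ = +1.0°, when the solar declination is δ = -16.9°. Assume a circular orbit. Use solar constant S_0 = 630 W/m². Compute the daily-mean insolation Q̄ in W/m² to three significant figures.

Q̄ ≈ 190 W/m²

cos h₀ = −tan(+1.0°) tan(-16.900°) = 0.0053, h₀ = 1.5655 rad.
Bracket: h₀ sin ϕ sin δ + cos ϕ cos δ sin h₀ = 1.5655×0.01745×-0.29070 + 0.99985×0.95681×0.99999 = -0.007941 + 0.956657 = 0.948716.
Q̄ = (S_0/π) × [bracket] = (630/π) × 0.948716 = 190.3 W/m².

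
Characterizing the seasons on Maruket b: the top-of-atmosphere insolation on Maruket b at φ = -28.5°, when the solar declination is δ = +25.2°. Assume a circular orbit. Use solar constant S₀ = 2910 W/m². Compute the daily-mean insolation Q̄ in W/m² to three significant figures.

cos H₀ = −tan(-28.5°) tan(+25.200°) = 0.2555, H₀ = 1.3124 rad.
Bracket: H₀ sin φ sin δ + cos φ cos δ sin H₀ = 1.3124×-0.47716×0.42578 + 0.87882×0.90483×0.96681 = -0.266634 + 0.768791 = 0.502157.
Q̄ = (S₀/π) × [bracket] = (2910/π) × 0.502157 = 465.1 W/m².

Q̄ ≈ 465 W/m²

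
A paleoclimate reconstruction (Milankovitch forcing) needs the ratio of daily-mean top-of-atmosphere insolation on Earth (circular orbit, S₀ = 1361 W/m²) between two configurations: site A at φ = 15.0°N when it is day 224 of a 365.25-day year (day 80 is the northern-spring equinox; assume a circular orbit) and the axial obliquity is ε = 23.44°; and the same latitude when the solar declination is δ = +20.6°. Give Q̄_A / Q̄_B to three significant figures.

— Configuration A (φ=+15.0°):
Solar longitude: λ_s = 360° × (224 − 80)/365.25 = 141.930°.
sin δ = sin 23.44° × sin 141.930° = 0.24528, so δ = +14.199°.
cos H₀ = −tan(+15.0°) tan(+14.199°) = -0.0678, H₀ = 1.6386 rad.
Bracket: H₀ sin φ sin δ + cos φ cos δ sin H₀ = 1.6386×0.25882×0.24528 + 0.96593×0.96945×0.99770 = 0.104024 + 0.934267 = 1.038291.
Q̄ = (S₀/π) × [bracket] = (1361/π) × 1.038291 = 449.81 W/m².
— Configuration B (φ=+15.0°):
cos H₀ = −tan(+15.0°) tan(+20.600°) = -0.1007, H₀ = 1.6717 rad.
Bracket: H₀ sin φ sin δ + cos φ cos δ sin H₀ = 1.6717×0.25882×0.35184 + 0.96593×0.93606×0.99492 = 0.152230 + 0.899575 = 1.051805.
Q̄ = (S₀/π) × [bracket] = (1361/π) × 1.051805 = 455.66 W/m².
Ratio Q̄_A / Q̄_B = 449.81 / 455.66 = 0.9872.

Q̄_A / Q̄_B ≈ 0.987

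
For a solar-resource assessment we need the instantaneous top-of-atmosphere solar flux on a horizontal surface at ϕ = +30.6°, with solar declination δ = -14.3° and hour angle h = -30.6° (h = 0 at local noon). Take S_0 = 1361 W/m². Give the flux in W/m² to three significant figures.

806 W/m²

cos θ_z = sin ϕ sin δ + cos ϕ cos δ cos h = -0.125733 + 0.717921 = 0.592188.
Flux = S_0 · cos θ_z = 1361 × 0.592188 = 806.0 W/m².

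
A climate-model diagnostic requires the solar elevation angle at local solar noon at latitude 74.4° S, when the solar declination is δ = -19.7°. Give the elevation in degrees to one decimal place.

35.3°

At local noon the hour angle is zero, so the zenith angle equals |φ − δ| = |-74.4° − (-19.700°)| = 54.700°.
Elevation = 90° − 54.700° = 35.3°.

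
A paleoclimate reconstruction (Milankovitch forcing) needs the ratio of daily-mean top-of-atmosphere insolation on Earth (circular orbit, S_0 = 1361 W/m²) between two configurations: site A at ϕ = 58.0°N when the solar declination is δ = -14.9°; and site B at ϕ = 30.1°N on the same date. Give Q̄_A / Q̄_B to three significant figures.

Q̄_A / Q̄_B ≈ 0.337

— Configuration A (ϕ=+58.0°):
cos h₀ = −tan(+58.0°) tan(-14.900°) = 0.4258, h₀ = 1.1309 rad.
Bracket: h₀ sin ϕ sin δ + cos ϕ cos δ sin h₀ = 1.1309×0.84805×-0.25713 + 0.52992×0.96638×0.90481 = -0.246603 + 0.463357 = 0.216754.
Q̄ = (S_0/π) × [bracket] = (1361/π) × 0.216754 = 93.902 W/m².
— Configuration B (ϕ=+30.1°):
cos h₀ = −tan(+30.1°) tan(-14.900°) = 0.1542, h₀ = 1.4159 rad.
Bracket: h₀ sin ϕ sin δ + cos ϕ cos δ sin h₀ = 1.4159×0.50151×-0.25713 + 0.86515×0.96638×0.98803 = -0.182585 + 0.826056 = 0.643471.
Q̄ = (S_0/π) × [bracket] = (1361/π) × 0.643471 = 278.76 W/m².
Ratio Q̄_A / Q̄_B = 93.902 / 278.76 = 0.3369.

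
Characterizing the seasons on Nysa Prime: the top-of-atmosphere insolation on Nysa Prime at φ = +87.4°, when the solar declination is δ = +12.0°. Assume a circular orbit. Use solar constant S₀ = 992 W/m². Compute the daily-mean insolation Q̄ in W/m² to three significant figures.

Q̄ ≈ 206 W/m²

cos H₀ = −tan(+87.4°) tan(+12.000°) = -4.6809 ≤ −1 ⇒ polar day, H₀ = π.
Bracket: H₀ sin φ sin δ + cos φ cos δ sin H₀ = 3.1416×0.99897×0.20791 + 0.04536×0.97815×0.00000 = 0.652497 + 0.000000 = 0.652497.
Q̄ = (S₀/π) × [bracket] = (992/π) × 0.652497 = 206.0 W/m².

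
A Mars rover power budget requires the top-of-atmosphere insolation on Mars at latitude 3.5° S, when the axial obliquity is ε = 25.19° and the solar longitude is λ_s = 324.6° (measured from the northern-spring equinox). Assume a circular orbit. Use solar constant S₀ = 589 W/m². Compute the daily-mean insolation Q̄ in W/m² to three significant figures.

Q̄ ≈ 186 W/m²

Solar declination: sin δ = sin ε · sin λ_s = sin 25.19° × sin 324.6° = -0.24655, so δ = -14.274°.
cos H₀ = −tan(-3.5°) tan(-14.274°) = -0.0156, H₀ = 1.5864 rad.
Bracket: H₀ sin φ sin δ + cos φ cos δ sin H₀ = 1.5864×-0.06105×-0.24655 + 0.99813×0.96913×0.99988 = 0.023878 + 0.967202 = 0.991080.
Q̄ = (S₀/π) × [bracket] = (589/π) × 0.991080 = 185.8 W/m².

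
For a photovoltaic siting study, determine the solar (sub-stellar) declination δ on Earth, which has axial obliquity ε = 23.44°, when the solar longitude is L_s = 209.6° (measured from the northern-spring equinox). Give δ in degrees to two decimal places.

δ = -11.33°

sin δ = sin ε · sin L_s = sin 23.44° × sin 209.6° = -0.196484.
δ = arcsin(-0.196484) = -11.33°.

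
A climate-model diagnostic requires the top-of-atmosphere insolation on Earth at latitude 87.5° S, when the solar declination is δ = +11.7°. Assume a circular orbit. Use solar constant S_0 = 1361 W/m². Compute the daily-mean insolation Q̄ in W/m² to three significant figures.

Q̄ ≈ 0.00 W/m²

cos h₀ = −tan(-87.5°) tan(+11.700°) = 4.7431 ≥ 1 ⇒ polar night, h₀ = 0 and Q̄ = 0.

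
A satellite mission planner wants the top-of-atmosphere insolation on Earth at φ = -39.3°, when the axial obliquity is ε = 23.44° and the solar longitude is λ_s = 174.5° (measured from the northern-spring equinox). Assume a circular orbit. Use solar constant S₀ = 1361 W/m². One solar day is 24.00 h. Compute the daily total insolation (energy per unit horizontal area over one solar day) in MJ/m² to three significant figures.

Solar declination: sin δ = sin ε · sin λ_s = sin 23.44° × sin 174.5° = 0.03813, so δ = +2.185°.
cos H₀ = −tan(-39.3°) tan(+2.185°) = 0.0312, H₀ = 1.5396 rad.
Bracket: H₀ sin φ sin δ + cos φ cos δ sin H₀ = 1.5396×-0.63338×0.03813 + 0.77384×0.99927×0.99951 = -0.037183 + 0.772896 = 0.735713.
Q̄ = (S₀/π) × [bracket] = (1361/π) × 0.735713 = 318.73 W/m².
Daily total = Q̄ × 24.00 h × 3600 s/h = 318.73 × 24.00 × 3600 / 10⁶ = 27.54 MJ/m².

27.5 MJ/m²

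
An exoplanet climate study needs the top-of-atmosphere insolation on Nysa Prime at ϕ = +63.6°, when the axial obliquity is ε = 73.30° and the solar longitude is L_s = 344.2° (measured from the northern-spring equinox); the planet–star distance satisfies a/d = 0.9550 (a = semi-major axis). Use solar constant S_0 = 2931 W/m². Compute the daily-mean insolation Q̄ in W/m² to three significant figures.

Solar declination: sin δ = sin ε · sin L_s = sin 73.30° × sin 344.2° = -0.26080, so δ = -15.117°.
cos h₀ = −tan(+63.6°) tan(-15.117°) = 0.5442, h₀ = 0.9954 rad.
Bracket: h₀ sin ϕ sin δ + cos ϕ cos δ sin h₀ = 0.9954×0.89571×-0.26080 + 0.44464×0.96539×0.83895 = -0.232527 + 0.360120 = 0.127593.
Inverse-square distance factor (a/d)² = 0.9550² = 0.912025.
Q̄ = (S_0/π) × 0.912025 × [bracket] = (2931/π) × 0.912025 × 0.127593 = 108.6 W/m².

Q̄ ≈ 109 W/m²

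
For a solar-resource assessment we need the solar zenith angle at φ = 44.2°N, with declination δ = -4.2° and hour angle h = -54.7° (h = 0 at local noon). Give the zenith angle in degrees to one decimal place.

θ_z = 68.8°

cos θ_z = sin φ sin δ + cos φ cos δ cos h = -0.051059 + 0.413160 = 0.362101.
θ_z = arccos(0.362101) = 68.8°.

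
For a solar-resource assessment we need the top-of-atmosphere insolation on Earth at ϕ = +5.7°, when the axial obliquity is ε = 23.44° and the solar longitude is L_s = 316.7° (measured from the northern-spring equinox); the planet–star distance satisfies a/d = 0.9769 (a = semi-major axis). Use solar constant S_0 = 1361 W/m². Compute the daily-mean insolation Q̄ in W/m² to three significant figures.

Q̄ ≈ 378 W/m²

Solar declination: sin δ = sin ε · sin L_s = sin 23.44° × sin 316.7° = -0.27281, so δ = -15.832°.
cos h₀ = −tan(+5.7°) tan(-15.832°) = 0.0283, h₀ = 1.5425 rad.
Bracket: h₀ sin ϕ sin δ + cos ϕ cos δ sin h₀ = 1.5425×0.09932×-0.27281 + 0.99506×0.96207×0.99960 = -0.041795 + 0.956934 = 0.915139.
Inverse-square distance factor (a/d)² = 0.9769² = 0.954334.
Q̄ = (S_0/π) × 0.954334 × [bracket] = (1361/π) × 0.954334 × 0.915139 = 378.4 W/m².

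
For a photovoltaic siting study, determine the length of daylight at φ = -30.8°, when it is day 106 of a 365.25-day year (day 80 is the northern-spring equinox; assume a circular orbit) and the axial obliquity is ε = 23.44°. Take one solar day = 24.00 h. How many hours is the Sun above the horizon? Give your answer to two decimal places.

Solar longitude: λ_s = 360° × (106 − 80)/365.25 = 25.626°.
sin δ = sin 23.44° × sin 25.626° = 0.17204, so δ = +9.907°.
cos H₀ = −tan φ · tan δ = −tan(-30.8°) × tan(+9.907°) = 0.1041, so H₀ = 1.4665 rad = 84.02°.
Daylight = 2H₀/(2π) × 24.00 h = (1.4665/π) × 24.00 = 11.20 h.

11.20 h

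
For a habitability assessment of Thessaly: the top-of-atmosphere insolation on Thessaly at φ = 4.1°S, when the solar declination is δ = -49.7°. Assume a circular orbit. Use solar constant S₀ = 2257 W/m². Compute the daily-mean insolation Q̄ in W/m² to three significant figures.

cos H₀ = −tan(-4.1°) tan(-49.700°) = -0.0845, H₀ = 1.6554 rad.
Bracket: H₀ sin φ sin δ + cos φ cos δ sin H₀ = 1.6554×-0.07150×-0.76267 + 0.99744×0.64679×0.99642 = 0.090270 + 0.642825 = 0.733095.
Q̄ = (S₀/π) × [bracket] = (2257/π) × 0.733095 = 526.7 W/m².

Q̄ ≈ 527 W/m²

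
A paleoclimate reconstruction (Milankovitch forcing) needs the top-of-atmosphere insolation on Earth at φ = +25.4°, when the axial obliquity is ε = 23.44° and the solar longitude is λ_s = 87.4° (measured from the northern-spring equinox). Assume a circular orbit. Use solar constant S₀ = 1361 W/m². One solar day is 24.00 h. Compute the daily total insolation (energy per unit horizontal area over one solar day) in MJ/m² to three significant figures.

Solar declination: sin δ = sin ε · sin λ_s = sin 23.44° × sin 87.4° = 0.39738, so δ = +23.414°.
cos H₀ = −tan(+25.4°) tan(+23.414°) = -0.2056, H₀ = 1.7779 rad.
Bracket: H₀ sin φ sin δ + cos φ cos δ sin H₀ = 1.7779×0.42894×0.39738 + 0.90334×0.91765×0.97863 = 0.303047 + 0.811235 = 1.114282.
Q̄ = (S₀/π) × [bracket] = (1361/π) × 1.114282 = 482.73 W/m².
Daily total = Q̄ × 24.00 h × 3600 s/h = 482.73 × 24.00 × 3600 / 10⁶ = 41.71 MJ/m².

41.7 MJ/m²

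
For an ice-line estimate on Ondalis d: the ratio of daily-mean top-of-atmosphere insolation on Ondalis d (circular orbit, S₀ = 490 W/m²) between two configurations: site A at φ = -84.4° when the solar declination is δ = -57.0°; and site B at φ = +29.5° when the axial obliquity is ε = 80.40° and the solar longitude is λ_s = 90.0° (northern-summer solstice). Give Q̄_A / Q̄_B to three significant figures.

Q̄_A / Q̄_B ≈ 1.72

— Configuration A (φ=-84.4°):
cos H₀ = −tan(-84.4°) tan(-57.000°) = -15.7048 ≤ −1 ⇒ polar day, H₀ = π.
Bracket: H₀ sin φ sin δ + cos φ cos δ sin H₀ = 3.1416×-0.99523×-0.83867 + 0.09758×0.54464×0.00000 = 2.622198 + 0.000000 = 2.622198.
Q̄ = (S₀/π) × [bracket] = (490/π) × 2.622198 = 408.99 W/m².
— Configuration B (φ=+29.5°):
Solar declination: sin δ = sin ε · sin λ_s = sin 80.40° × sin 90.0° = 0.98600, so δ = +80.400°.
cos H₀ = −tan(+29.5°) tan(+80.400°) = -3.3450 ≤ −1 ⇒ polar day, H₀ = π.
Bracket: H₀ sin φ sin δ + cos φ cos δ sin H₀ = 3.1416×0.49242×0.98600 + 0.87036×0.16677×0.00000 = 1.525329 + 0.000000 = 1.525329.
Q̄ = (S₀/π) × [bracket] = (490/π) × 1.525329 = 237.91 W/m².
Ratio Q̄_A / Q̄_B = 408.99 / 237.91 = 1.719.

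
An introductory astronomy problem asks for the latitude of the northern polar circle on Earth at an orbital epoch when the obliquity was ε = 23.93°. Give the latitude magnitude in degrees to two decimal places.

66.07°

The polar circle is the lowest latitude that experiences at least one full rotation of continuous daylight at the northern-summer solstice; it lies at |ϕ| = 90° − ε = 90° − 23.93° = 66.07°.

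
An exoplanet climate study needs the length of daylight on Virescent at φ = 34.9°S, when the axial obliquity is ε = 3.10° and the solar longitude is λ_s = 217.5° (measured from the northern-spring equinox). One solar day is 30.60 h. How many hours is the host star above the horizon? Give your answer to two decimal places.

Solar declination: sin δ = sin ε · sin λ_s = sin 3.10° × sin 217.5° = -0.03292, so δ = -1.887°.
cos H₀ = −tan φ · tan δ = −tan(-34.9°) × tan(-1.887°) = -0.0230, so H₀ = 1.5938 rad = 91.32°.
Daylight = 2H₀/(2π) × 30.60 h = (1.5938/π) × 30.60 = 15.52 h.

15.52 h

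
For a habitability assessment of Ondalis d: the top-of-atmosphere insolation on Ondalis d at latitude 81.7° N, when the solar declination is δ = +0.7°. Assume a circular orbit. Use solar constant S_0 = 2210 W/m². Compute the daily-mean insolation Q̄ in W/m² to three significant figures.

Q̄ ≈ 115 W/m²

cos h₀ = −tan(+81.7°) tan(+0.700°) = -0.0838, h₀ = 1.6546 rad.
Bracket: h₀ sin ϕ sin δ + cos ϕ cos δ sin h₀ = 1.6546×0.98953×0.01222 + 0.14436×0.99993×0.99649 = 0.020008 + 0.143843 = 0.163851.
Q̄ = (S_0/π) × [bracket] = (2210/π) × 0.163851 = 115.3 W/m².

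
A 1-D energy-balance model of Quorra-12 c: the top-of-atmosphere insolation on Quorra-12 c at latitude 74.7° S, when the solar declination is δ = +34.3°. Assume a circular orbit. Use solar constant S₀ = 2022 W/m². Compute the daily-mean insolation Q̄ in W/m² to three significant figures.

cos H₀ = −tan(-74.7°) tan(+34.300°) = 2.4935 ≥ 1 ⇒ polar night, H₀ = 0 and Q̄ = 0.

Q̄ ≈ 0.00 W/m²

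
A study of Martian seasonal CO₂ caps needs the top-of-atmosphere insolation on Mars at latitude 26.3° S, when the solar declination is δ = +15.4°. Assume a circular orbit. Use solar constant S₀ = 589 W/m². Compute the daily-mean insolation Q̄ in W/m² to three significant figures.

cos H₀ = −tan(-26.3°) tan(+15.400°) = 0.1361, H₀ = 1.4342 rad.
Bracket: H₀ sin φ sin δ + cos φ cos δ sin H₀ = 1.4342×-0.44307×0.26556 + 0.89649×0.96410×0.99069 = -0.168750 + 0.856259 = 0.687509.
Q̄ = (S₀/π) × [bracket] = (589/π) × 0.687509 = 128.9 W/m².

Q̄ ≈ 129 W/m²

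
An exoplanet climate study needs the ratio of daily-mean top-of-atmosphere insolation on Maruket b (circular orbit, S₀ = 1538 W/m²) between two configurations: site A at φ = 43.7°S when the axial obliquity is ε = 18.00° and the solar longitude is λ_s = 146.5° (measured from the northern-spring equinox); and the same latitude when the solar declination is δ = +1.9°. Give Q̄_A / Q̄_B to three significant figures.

— Configuration A (φ=-43.7°):
Solar declination: sin δ = sin ε · sin λ_s = sin 18.00° × sin 146.5° = 0.17056, so δ = +9.820°.
cos H₀ = −tan(-43.7°) tan(+9.820°) = 0.1654, H₀ = 1.4046 rad.
Bracket: H₀ sin φ sin δ + cos φ cos δ sin H₀ = 1.4046×-0.69088×0.17056 + 0.72297×0.98535×0.98622 = -0.165513 + 0.702562 = 0.537049.
Q̄ = (S₀/π) × [bracket] = (1538/π) × 0.537049 = 262.92 W/m².
— Configuration B (φ=-43.7°):
cos H₀ = −tan(-43.7°) tan(+1.900°) = 0.0317, H₀ = 1.5391 rad.
Bracket: H₀ sin φ sin δ + cos φ cos δ sin H₀ = 1.5391×-0.69088×0.03316 + 0.72297×0.99945×0.99950 = -0.035260 + 0.722211 = 0.686951.
Q̄ = (S₀/π) × [bracket] = (1538/π) × 0.686951 = 336.30 W/m².
Ratio Q̄_A / Q̄_B = 262.92 / 336.30 = 0.7818.

Q̄_A / Q̄_B ≈ 0.782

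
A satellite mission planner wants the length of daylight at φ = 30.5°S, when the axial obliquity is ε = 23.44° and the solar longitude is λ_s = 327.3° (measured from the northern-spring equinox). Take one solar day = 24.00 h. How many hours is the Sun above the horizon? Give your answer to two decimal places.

12.99 h

Solar declination: sin δ = sin ε · sin λ_s = sin 23.44° × sin 327.3° = -0.21490, so δ = -12.410°.
cos H₀ = −tan φ · tan δ = −tan(-30.5°) × tan(-12.410°) = -0.1296, so H₀ = 1.7008 rad = 97.45°.
Daylight = 2H₀/(2π) × 24.00 h = (1.7008/π) × 24.00 = 12.99 h.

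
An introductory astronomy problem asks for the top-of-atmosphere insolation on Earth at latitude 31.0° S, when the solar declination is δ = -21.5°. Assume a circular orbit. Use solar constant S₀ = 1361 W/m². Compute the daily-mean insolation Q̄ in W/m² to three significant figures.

Q̄ ≈ 484 W/m²

cos H₀ = −tan(-31.0°) tan(-21.500°) = -0.2367, H₀ = 1.8097 rad.
Bracket: H₀ sin φ sin δ + cos φ cos δ sin H₀ = 1.8097×-0.51504×-0.36650 + 0.85717×0.93042×0.97159 = 0.341603 + 0.774870 = 1.116473.
Q̄ = (S₀/π) × [bracket] = (1361/π) × 1.116473 = 483.7 W/m².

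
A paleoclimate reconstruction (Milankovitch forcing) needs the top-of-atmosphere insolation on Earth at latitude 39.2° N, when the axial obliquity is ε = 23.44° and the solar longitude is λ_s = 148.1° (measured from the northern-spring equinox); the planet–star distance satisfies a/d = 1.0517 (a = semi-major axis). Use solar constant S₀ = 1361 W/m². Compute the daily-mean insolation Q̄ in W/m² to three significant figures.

Q̄ ≈ 469 W/m²

Solar declination: sin δ = sin ε · sin λ_s = sin 23.44° × sin 148.1° = 0.21021, so δ = +12.134°.
cos H₀ = −tan(+39.2°) tan(+12.134°) = -0.1754, H₀ = 1.7471 rad.
Bracket: H₀ sin φ sin δ + cos φ cos δ sin H₀ = 1.7471×0.63203×0.21021 + 0.77494×0.97766×0.98450 = 0.232118 + 0.745885 = 0.978003.
Inverse-square distance factor (a/d)² = 1.0517² = 1.106073.
Q̄ = (S₀/π) × 1.106073 × [bracket] = (1361/π) × 1.106073 × 0.978003 = 468.6 W/m².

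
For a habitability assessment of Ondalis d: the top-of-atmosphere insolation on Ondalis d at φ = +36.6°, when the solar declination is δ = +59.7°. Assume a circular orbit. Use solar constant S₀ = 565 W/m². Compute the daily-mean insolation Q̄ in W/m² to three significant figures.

Q̄ ≈ 291 W/m²

cos H₀ = −tan(+36.6°) tan(+59.700°) = -1.2709 ≤ −1 ⇒ polar day, H₀ = π.
Bracket: H₀ sin φ sin δ + cos φ cos δ sin H₀ = 3.1416×0.59622×0.86340 + 0.80282×0.50453×0.00000 = 1.617221 + 0.000000 = 1.617221.
Q̄ = (S₀/π) × [bracket] = (565/π) × 1.617221 = 290.8 W/m².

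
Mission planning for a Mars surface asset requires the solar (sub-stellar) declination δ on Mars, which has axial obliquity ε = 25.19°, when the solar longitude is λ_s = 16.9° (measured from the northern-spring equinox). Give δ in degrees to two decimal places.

sin δ = sin ε · sin λ_s = sin 25.19° × sin 16.9° = 0.123729.
δ = arcsin(0.123729) = +7.11°.

δ = +7.11°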